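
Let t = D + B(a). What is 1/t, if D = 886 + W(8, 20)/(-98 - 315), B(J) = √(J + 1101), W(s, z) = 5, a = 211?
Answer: 151122069/133668537041 - 682276*√82/133668537041 ≈ 0.0010844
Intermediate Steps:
B(J) = √(1101 + J)
D = 365913/413 (D = 886 + 5/(-98 - 315) = 886 + 5/(-413) = 886 - 1/413*5 = 886 - 5/413 = 365913/413 ≈ 885.99)
t = 365913/413 + 4*√82 (t = 365913/413 + √(1101 + 211) = 365913/413 + √1312 = 365913/413 + 4*√82 ≈ 922.21)
1/t = 1/(365913/413 + 4*√82)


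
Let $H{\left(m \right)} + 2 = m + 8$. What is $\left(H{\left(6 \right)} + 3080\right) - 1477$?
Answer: $1615$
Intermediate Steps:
$H{\left(m \right)} = 6 + m$ ($H{\left(m \right)} = -2 + \left(m + 8\right) = -2 + \left(8 + m\right) = 6 + m$)
$\left(H{\left(6 \right)} + 3080\right) - 1477 = \left(\left(6 + 6\right) + 3080\right) - 1477 = \left(12 + 3080\right) - 1477 = 3092 - 1477 = 1615$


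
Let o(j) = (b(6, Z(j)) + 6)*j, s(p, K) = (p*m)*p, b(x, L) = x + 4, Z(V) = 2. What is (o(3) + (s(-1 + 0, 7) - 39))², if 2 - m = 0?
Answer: 121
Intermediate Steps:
m = 2 (m = 2 - 1*0 = 2 + 0 = 2)
b(x, L) = 4 + x
s(p, K) = 2*p² (s(p, K) = (p*2)*p = (2*p)*p = 2*p²)
o(j) = 16*j (o(j) = ((4 + 6) + 6)*j = (10 + 6)*j = 16*j)
(o(3) + (s(-1 + 0, 7) - 39))² = (16*3 + (2*(-1 + 0)² - 39))² = (48 + (2*(-1)² - 39))² = (48 + (2*1 - 39))² = (48 + (2 - 39))² = (48 - 37)² = 11² = 121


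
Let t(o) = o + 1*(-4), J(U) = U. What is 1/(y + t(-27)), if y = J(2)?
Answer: -1/29 ≈ -0.034483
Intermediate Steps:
y = 2
t(o) = -4 + o (t(o) = o - 4 = -4 + o)
1/(y + t(-27)) = 1/(2 + (-4 - 27)) = 1/(2 - 31) = 1/(-29) = -1/29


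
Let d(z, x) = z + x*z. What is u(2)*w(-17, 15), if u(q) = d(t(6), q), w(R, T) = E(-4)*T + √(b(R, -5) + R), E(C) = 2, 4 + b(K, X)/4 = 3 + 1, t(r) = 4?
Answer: 360 + 12*I*√17 ≈ 360.0 + 49.477*I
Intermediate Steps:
b(K, X) = 0 (b(K, X) = -16 + 4*(3 + 1) = -16 + 4*4 = -16 + 16 = 0)
w(R, T) = √R + 2*T (w(R, T) = 2*T + √(0 + R) = 2*T + √R = √R + 2*T)
u(q) = 4 + 4*q (u(q) = 4*(1 + q) = 4 + 4*q)
u(2)*w(-17, 15) = (4 + 4*2)*(√(-17) + 2*15) = (4 + 8)*(I*√17 + 30) = 12*(30 + I*√17) = 360 + 12*I*√17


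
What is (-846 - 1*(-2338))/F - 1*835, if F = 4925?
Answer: -4110883/4925 ≈ -834.70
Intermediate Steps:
(-846 - 1*(-2338))/F - 1*835 = (-846 - 1*(-2338))/4925 - 1*835 = (-846 + 2338)*(1/4925) - 835 = 1492*(1/4925) - 835 = 1492/4925 - 835 = -4110883/4925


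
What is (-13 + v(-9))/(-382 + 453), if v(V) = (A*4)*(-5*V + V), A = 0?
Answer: -13/71 ≈ -0.18310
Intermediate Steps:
v(V) = 0 (v(V) = (0*4)*(-5*V + V) = 0*(-4*V) = 0)
(-13 + v(-9))/(-382 + 453) = (-13 + 0)/(-382 + 453) = -13/71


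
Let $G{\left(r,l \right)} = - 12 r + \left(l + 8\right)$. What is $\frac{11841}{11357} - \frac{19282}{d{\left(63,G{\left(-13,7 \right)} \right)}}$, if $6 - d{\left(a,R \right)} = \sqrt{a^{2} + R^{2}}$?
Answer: $\frac{284454563}{62792853} + \frac{9641 \sqrt{410}}{1843} \approx 110.45$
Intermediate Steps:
$G{\left(r,l \right)} = 8 + l - 12 r$ ($G{\left(r,l \right)} = - 12 r + \left(8 + l\right) = 8 + l - 12 r$)
$d{\left(a,R \right)} = 6 - \sqrt{R^{2} + a^{2}}$ ($d{\left(a,R \right)} = 6 - \sqrt{a^{2} + R^{2}} = 6 - \sqrt{R^{2} + a^{2}}$)
$\frac{11841}{11357} - \frac{19282}{d{\left(63,G{\left(-13,7 \right)} \right)}} = \frac{11841}{11357} - \frac{19282}{6 - \sqrt{\left(8 + 7 - -156\right)^{2} + 63^{2}}} = 11841 \cdot \frac{1}{11357} - \frac{19282}{6 - \sqrt{\left(8 + 7 + 156\right)^{2} + 3969}} = \frac{11841}{11357} - \frac{19282}{6 - \sqrt{171^{2} + 3969}} = \frac{11841}{11357} - \frac{19282}{6 - \sqrt{29241 + 3969}} = \frac{11841}{11357} - \frac{19282}{6 - \sqrt{33210}} = \frac{11841}{11357} - \frac{19282}{6 - 9 \sqrt{410}}$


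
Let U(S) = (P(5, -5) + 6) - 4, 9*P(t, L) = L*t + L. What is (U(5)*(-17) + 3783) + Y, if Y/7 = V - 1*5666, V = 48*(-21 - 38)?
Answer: -167041/3 ≈ -55680.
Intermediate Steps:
P(t, L) = L/9 + L*t/9 (P(t, L) = (L*t + L)/9 = (L + L*t)/9 = L/9 + L*t/9)
V = -2832 (V = 48*(-59) = -2832)
Y = -59486 (Y = 7*(-2832 - 1*5666) = 7*(-2832 - 5666) = 7*(-8498) = -59486)
U(S) = -4/3 (U(S) = ((1/9)*(-5)*(1 + 5) + 6) - 4 = ((1/9)*(-5)*6 + 6) - 4 = (-10/3 + 6) - 4 = 8/3 - 4 = -4/3)
(U(5)*(-17) + 3783) + Y = (-4/3*(-17) + 3783) - 59486 = (68/3 + 3783) - 59486 = 11417/3 - 59486 = -167041/3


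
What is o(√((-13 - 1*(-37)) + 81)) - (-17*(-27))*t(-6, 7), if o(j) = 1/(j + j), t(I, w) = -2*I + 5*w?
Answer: -21573 + √105/210 ≈ -21573.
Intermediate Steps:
o(j) = 1/(2*j)
o(√((-13 - 1*(-37)) + 81)) - (-17*(-27))*t(-6, 7) = 1/(2*(√((-13 - 1*(-37)) + 81))) - (-17*(-27))*(-2*(-6) + 5*7) = 1/(2*(√((-13 + 37) + 81))) - 459*(12 + 35) = 1/(2*(√(24 + 81))) - 459*47 = 1/(2*(√105)) - 1*21573 = (√105/105)/2 - 21573 = √105/210 - 21573 = -21573 + √105/210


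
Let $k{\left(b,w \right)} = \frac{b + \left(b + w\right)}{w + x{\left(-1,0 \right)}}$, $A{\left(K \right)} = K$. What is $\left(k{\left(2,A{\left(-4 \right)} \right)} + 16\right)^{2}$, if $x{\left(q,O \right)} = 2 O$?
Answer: $256$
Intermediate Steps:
$k{\left(b,w \right)} = \frac{w + 2 b}{w}$ ($k{\left(b,w \right)} = \frac{b + \left(b + w\right)}{w + 2 \cdot 0} = \frac{w + 2 b}{w + 0} = \frac{w + 2 b}{w}$)
$\left(k{\left(2,A{\left(-4 \right)} \right)} + 16\right)^{2} = \left(\frac{-4 + 2 \cdot 2}{-4} + 16\right)^{2} = \left(- \frac{-4 + 4}{4} + 16\right)^{2} = \left(\left(- \frac{1}{4}\right) 0 + 16\right)^{2} = \left(0 + 16\right)^{2} = 16^{2} = 256$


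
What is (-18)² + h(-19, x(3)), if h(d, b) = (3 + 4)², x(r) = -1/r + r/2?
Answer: 373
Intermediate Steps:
x(r) = r/2 - 1/r (x(r) = -1/r + r*(½) = -1/r + r/2 = r/2 - 1/r)
h(d, b) = 49 (h(d, b) = 7² = 49)
(-18)² + h(-19, x(3)) = (-18)² + 49 = 324 + 49 = 373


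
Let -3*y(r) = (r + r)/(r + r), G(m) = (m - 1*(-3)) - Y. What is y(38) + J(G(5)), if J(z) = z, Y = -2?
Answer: 29/3 ≈ 9.6667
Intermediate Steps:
G(m) = 5 + m (G(m) = (m - 1*(-3)) - 1*(-2) = (m + 3) + 2 = (3 + m) + 2 = 5 + m)
y(r) = -⅓ (y(r) = -(r + r)/(3*(r + r)) = -2*r/(3*(2*r)) = -2*r*1/(2*r)/3 = -⅓*1 = -⅓)
y(38) + J(G(5)) = -⅓ + (5 + 5) = -⅓ + 10 = 29/3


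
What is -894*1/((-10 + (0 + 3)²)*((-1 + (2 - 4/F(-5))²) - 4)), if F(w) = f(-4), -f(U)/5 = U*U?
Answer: -357600/319 ≈ -1121.0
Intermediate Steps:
f(U) = -5*U² (f(U) = -5*U*U = -5*U²)
F(w) = -80 (F(w) = -5*(-4)² = -5*16 = -80)
-894*1/((-10 + (0 + 3)²)*((-1 + (2 - 4/F(-5))²) - 4)) = -894*1/((-10 + (0 + 3)²)*((-1 + (2 - 4/(-80))²) - 4)) = -894*1/((-10 + 3²)*((-1 + (2 - 4*(-1/80))²) - 4)) = -894*1/((-10 + 9)*((-1 + (2 + 1/20)²) - 4)) = -894*(-1/((-1 + (41/20)²) - 4)) = -894*(-1/((-1 + 1681/400) - 4)) = -894*(-1/(1281/400 - 4)) = -894/((-1*(-319/400))) = -894/319/400 = -894*400/319 = -357600/319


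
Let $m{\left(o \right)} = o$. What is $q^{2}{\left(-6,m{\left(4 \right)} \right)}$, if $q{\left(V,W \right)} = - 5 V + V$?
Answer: $576$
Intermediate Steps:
$q{\left(V,W \right)} = - 4 V$
$q^{2}{\left(-6,m{\left(4 \right)} \right)} = \left(\left(-4\right) \left(-6\right)\right)^{2} = 24^{2} = 576$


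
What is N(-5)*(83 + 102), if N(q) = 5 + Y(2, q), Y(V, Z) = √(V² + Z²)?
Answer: 925 + 185*√29 ≈ 1921.3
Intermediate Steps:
N(q) = 5 + √(4 + q²) (N(q) = 5 + √(2² + q²) = 5 + √(4 + q²))
N(-5)*(83 + 102) = (5 + √(4 + (-5)²))*(83 + 102) = (5 + √(4 + 25))*185 = (5 + √29)*185 = 925 + 185*√29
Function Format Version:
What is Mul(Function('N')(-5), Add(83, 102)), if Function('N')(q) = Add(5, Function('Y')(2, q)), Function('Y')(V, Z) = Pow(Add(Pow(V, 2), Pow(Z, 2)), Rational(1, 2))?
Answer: Add(925, Mul(185, Pow(29, Rational(1, 2)))) ≈ 1921.3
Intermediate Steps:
Function('N')(q) = Add(5, Pow(Add(4, Pow(q, 2)), Rational(1, 2))) (Function('N')(q) = Add(5, Pow(Add(Pow(2, 2), Pow(q, 2)), Rational(1, 2))) = Add(5, Pow(Add(4, Pow(q, 2)), Rational(1, 2))))
Mul(Function('N')(-5), Add(83, 102)) = Mul(Add(5, Pow(Add(4, Pow(-5, 2)), Rational(1, 2))), Add(83, 102)) = Mul(Add(5, Pow(Add(4, 25), Rational(1, 2))), 185) = Mul(Add(5, Pow(29, Rational(1, 2))), 185) = Add(925, Mul(185, Pow(29, Rational(1, 2))))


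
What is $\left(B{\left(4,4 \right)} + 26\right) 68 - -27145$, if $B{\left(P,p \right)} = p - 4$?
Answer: $28913$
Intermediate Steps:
$B{\left(P,p \right)} = -4 + p$
$\left(B{\left(4,4 \right)} + 26\right) 68 - -27145 = \left(\left(-4 + 4\right) + 26\right) 68 - -27145 = \left(0 + 26\right) 68 + 27145 = 26 \cdot 68 + 27145 = 1768 + 27145 = 28913$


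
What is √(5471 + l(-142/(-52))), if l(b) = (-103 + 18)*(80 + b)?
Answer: I*√1055314/26 ≈ 39.511*I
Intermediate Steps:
l(b) = -6800 - 85*b (l(b) = -85*(80 + b) = -6800 - 85*b)
√(5471 + l(-142/(-52))) = √(5471 + (-6800 - (-12070)/(-52))) = √(5471 + (-6800 - (-12070)*(-1)/52)) = √(5471 + (-6800 - 85*71/26)) = √(5471 + (-6800 - 6035/26)) = √(5471 - 182835/26) = √(-40589/26) = I*√1055314/26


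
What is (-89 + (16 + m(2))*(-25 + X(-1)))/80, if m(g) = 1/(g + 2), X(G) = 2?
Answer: -1851/320 ≈ -5.7844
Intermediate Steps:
m(g) = 1/(2 + g)
(-89 + (16 + m(2))*(-25 + X(-1)))/80 = (-89 + (16 + 1/(2 + 2))*(-25 + 2))/80 = (-89 + (16 + 1/4)*(-23))*(1/80) = (-89 + (16 + ¼)*(-23))*(1/80) = (-89 + (65/4)*(-23))*(1/80) = (-89 - 1495/4)*(1/80) = -1851/4*1/80 = -1851/320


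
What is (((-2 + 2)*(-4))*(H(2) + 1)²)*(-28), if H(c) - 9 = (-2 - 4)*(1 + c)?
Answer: 0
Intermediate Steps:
H(c) = 3 - 6*c (H(c) = 9 + (-2 - 4)*(1 + c) = 9 - 6*(1 + c) = 9 + (-6 - 6*c) = 3 - 6*c)
(((-2 + 2)*(-4))*(H(2) + 1)²)*(-28) = (((-2 + 2)*(-4))*((3 - 6*2) + 1)²)*(-28) = ((0*(-4))*((3 - 12) + 1)²)*(-28) = (0*(-9 + 1)²)*(-28) = (0*(-8)²)*(-28) = (0*64)*(-28) = 0*(-28) = 0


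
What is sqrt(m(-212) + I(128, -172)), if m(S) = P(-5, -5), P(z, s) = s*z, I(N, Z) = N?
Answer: 3*sqrt(17) ≈ 12.369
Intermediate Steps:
m(S) = 25 (m(S) = -5*(-5) = 25)
sqrt(m(-212) + I(128, -172)) = sqrt(25 + 128) = sqrt(153) = 3*sqrt(17)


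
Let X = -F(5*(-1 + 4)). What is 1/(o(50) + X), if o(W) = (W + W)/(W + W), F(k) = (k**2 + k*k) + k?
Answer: -1/464 ≈ -0.0021552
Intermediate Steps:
F(k) = k + 2*k**2 (F(k) = (k**2 + k**2) + k = 2*k**2 + k = k + 2*k**2)
o(W) = 1 (o(W) = (2*W)/((2*W)) = (2*W)*(1/(2*W)) = 1)
X = -465 (X = -5*(-1 + 4)*(1 + 2*(5*(-1 + 4))) = -5*3*(1 + 2*(5*3)) = -15*(1 + 2*15) = -15*(1 + 30) = -15*31 = -1*465 = -465)
1/(o(50) + X) = 1/(1 - 465) = 1/(-464) = -1/464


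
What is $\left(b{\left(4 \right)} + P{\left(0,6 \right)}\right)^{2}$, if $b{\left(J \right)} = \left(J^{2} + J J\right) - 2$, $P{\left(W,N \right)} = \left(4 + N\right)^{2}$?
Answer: $16900$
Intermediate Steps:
$b{\left(J \right)} = -2 + 2 J^{2}$ ($b{\left(J \right)} = \left(J^{2} + J^{2}\right) - 2 = 2 J^{2} - 2 = -2 + 2 J^{2}$)
$\left(b{\left(4 \right)} + P{\left(0,6 \right)}\right)^{2} = \left(\left(-2 + 2 \cdot 4^{2}\right) + \left(4 + 6\right)^{2}\right)^{2} = \left(\left(-2 + 2 \cdot 16\right) + 10^{2}\right)^{2} = \left(\left(-2 + 32\right) + 100\right)^{2} = \left(30 + 100\right)^{2} = 130^{2} = 16900$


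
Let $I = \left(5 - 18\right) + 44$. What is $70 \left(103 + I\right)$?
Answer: $9380$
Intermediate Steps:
$I = 31$ ($I = -13 + 44 = 31$)
$70 \left(103 + I\right) = 70 \left(103 + 31\right) = 70 \cdot 134 = 9380$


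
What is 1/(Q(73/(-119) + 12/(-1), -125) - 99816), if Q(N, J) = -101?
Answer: -1/99917 ≈ -1.0008e-5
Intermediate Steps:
1/(Q(73/(-119) + 12/(-1), -125) - 99816) = 1/(-101 - 99816) = 1/(-99917) = -1/99917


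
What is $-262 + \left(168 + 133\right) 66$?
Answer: $19604$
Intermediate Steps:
$-262 + \left(168 + 133\right) 66 = -262 + 301 \cdot 66 = -262 + 19866 = 19604$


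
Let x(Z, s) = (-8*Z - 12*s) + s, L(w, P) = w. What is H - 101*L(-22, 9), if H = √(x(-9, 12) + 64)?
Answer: 2224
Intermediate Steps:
x(Z, s) = -11*s - 8*Z (x(Z, s) = (-12*s - 8*Z) + s = -11*s - 8*Z)
H = 2 (H = √((-11*12 - 8*(-9)) + 64) = √((-132 + 72) + 64) = √(-60 + 64) = √4 = 2)
H - 101*L(-22, 9) = 2 - 101*(-22) = 2 + 2222 = 2224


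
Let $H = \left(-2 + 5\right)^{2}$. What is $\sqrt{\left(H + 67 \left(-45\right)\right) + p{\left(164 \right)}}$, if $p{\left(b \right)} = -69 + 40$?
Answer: $i \sqrt{3035} \approx 55.091 i$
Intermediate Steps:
$p{\left(b \right)} = -29$
$H = 9$ ($H = 3^{2} = 9$)
$\sqrt{\left(H + 67 \left(-45\right)\right) + p{\left(164 \right)}} = \sqrt{\left(9 + 67 \left(-45\right)\right) - 29} = \sqrt{\left(9 - 3015\right) - 29} = \sqrt{-3006 - 29} = \sqrt{-3035} = i \sqrt{3035}$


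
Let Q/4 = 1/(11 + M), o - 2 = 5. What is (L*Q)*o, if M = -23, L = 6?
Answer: -14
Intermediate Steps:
o = 7 (o = 2 + 5 = 7)
Q = -1/3 (Q = 4/(11 - 23) = 4/(-12) = 4*(-1/12) = -1/3 ≈ -0.33333)
(L*Q)*o = (6*(-1/3))*7 = -2*7 = -14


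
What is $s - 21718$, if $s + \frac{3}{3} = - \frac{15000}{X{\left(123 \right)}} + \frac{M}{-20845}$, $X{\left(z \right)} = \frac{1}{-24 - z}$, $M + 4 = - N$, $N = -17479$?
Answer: $\frac{9102094994}{4169} \approx 2.1833 \cdot 10^{6}$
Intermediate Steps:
$M = 17475$ ($M = -4 - -17479 = -4 + 17479 = 17475$)
$s = \frac{9192637336}{4169}$ ($s = -1 + \left(- \frac{15000}{\left(-1\right) \frac{1}{24 + 123}} + \frac{17475}{-20845}\right) = -1 - \left(\frac{3495}{4169} + \frac{15000}{\left(-1\right) \frac{1}{147}}\right) = -1 - \left(\frac{3495}{4169} + \frac{15000}{- \frac{1}{147}}\right) = -1 - - \frac{9192641505}{4169} = -1 + \left(2205000 - \frac{3495}{4169}\right) = -1 + \frac{9192641505}{4169} = \frac{9192637336}{4169} \approx 2.205 \cdot 10^{6}$)
$s - 21718 = \frac{9192637336}{4169} - 21718 = \frac{9102094994}{4169}$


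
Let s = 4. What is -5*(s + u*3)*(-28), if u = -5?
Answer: -1540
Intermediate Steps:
-5*(s + u*3)*(-28) = -5*(4 - 5*3)*(-28) = -5*(4 - 15)*(-28) = -5*(-11)*(-28) = 55*(-28) = -1540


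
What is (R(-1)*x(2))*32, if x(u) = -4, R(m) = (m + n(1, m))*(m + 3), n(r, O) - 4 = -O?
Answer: -1024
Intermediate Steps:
n(r, O) = 4 - O
R(m) = 12 + 4*m (R(m) = (m + (4 - m))*(m + 3) = 4*(3 + m) = 12 + 4*m)
(R(-1)*x(2))*32 = ((12 + 4*(-1))*(-4))*32 = ((12 - 4)*(-4))*32 = (8*(-4))*32 = -32*32 = -1024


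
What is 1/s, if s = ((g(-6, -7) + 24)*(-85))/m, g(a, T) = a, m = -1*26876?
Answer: 13438/765 ≈ 17.566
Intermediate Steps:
m = -26876
s = 765/13438 (s = ((-6 + 24)*(-85))/(-26876) = (18*(-85))*(-1/26876) = -1530*(-1/26876) = 765/13438 ≈ 0.056928)
1/s = 1/(765/13438) = 13438/765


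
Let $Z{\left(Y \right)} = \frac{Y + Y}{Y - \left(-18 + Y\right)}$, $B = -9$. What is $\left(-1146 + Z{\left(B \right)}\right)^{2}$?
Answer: $1315609$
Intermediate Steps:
$Z{\left(Y \right)} = \frac{Y}{9}$ ($Z{\left(Y \right)} = \frac{2 Y}{18} = 2 Y \frac{1}{18} = \frac{Y}{9}$)
$\left(-1146 + Z{\left(B \right)}\right)^{2} = \left(-1146 + \frac{1}{9} \left(-9\right)\right)^{2} = \left(-1146 - 1\right)^{2} = \left(-1147\right)^{2} = 1315609$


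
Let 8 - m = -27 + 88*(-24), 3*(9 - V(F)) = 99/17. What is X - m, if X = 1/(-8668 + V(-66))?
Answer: -316115709/147236 ≈ -2147.0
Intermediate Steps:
V(F) = 120/17 (V(F) = 9 - 33/17 = 120/17)
X = -17/147236 (X = 1/(-8668 + 120/17) = 1/(-147236/17) = -17/147236 ≈ -0.00011546)
m = 2147 (m = 8 - (-27 + 88*(-24)) = 8 - (-27 - 2112) = 8 - 1*(-2139) = 8 + 2139 = 2147)
X - m = -17/147236 - 1*2147 = -17/147236 - 2147 = -316115709/147236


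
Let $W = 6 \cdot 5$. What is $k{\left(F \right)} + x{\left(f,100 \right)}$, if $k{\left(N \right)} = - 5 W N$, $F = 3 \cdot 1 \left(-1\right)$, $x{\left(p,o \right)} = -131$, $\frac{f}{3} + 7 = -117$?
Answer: $319$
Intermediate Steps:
$f = -372$ ($f = -21 + 3 \left(-117\right) = -21 - 351 = -372$)
$W = 30$
$F = -3$ ($F = 3 \left(-1\right) = -3$)
$k{\left(N \right)} = - 150 N$ ($k{\left(N \right)} = \left(-5\right) 30 N = - 150 N$)
$k{\left(F \right)} + x{\left(f,100 \right)} = \left(-150\right) \left(-3\right) - 131 = 450 - 131 = 319$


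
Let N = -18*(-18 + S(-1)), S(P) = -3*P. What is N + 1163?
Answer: 1433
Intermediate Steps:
N = 270 (N = -18*(-18 - 3*(-1)) = -18*(-18 + 3) = -18*(-15) = 270)
N + 1163 = 270 + 1163 = 1433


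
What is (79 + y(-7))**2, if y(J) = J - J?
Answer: 6241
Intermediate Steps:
y(J) = 0
(79 + y(-7))**2 = (79 + 0)**2 = 79**2 = 6241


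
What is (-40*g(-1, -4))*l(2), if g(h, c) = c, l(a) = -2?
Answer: -320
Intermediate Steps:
(-40*g(-1, -4))*l(2) = -40*(-4)*(-2) = 160*(-2) = -320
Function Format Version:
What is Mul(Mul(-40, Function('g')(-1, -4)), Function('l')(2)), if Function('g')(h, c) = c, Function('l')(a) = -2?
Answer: -320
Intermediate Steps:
Mul(Mul(-40, Function('g')(-1, -4)), Function('l')(2)) = Mul(Mul(-40, -4), -2) = Mul(160, -2) = -320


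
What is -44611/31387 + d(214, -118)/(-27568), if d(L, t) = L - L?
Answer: -44611/31387 ≈ -1.4213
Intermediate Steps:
d(L, t) = 0
-44611/31387 + d(214, -118)/(-27568) = -44611/31387 + 0/(-27568) = -44611*1/31387 + 0*(-1/27568) = -44611/31387 + 0 = -44611/31387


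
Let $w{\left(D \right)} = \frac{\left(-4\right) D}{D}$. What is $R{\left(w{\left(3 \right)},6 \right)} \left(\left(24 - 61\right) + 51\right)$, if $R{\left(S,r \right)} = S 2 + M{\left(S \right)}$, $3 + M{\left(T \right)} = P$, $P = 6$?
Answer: $-70$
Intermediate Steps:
$M{\left(T \right)} = 3$ ($M{\left(T \right)} = -3 + 6 = 3$)
$w{\left(D \right)} = -4$
$R{\left(S,r \right)} = 3 + 2 S$ ($R{\left(S,r \right)} = S 2 + 3 = 2 S + 3 = 3 + 2 S$)
$R{\left(w{\left(3 \right)},6 \right)} \left(\left(24 - 61\right) + 51\right) = \left(3 + 2 \left(-4\right)\right) \left(\left(24 - 61\right) + 51\right) = \left(3 - 8\right) \left(-37 + 51\right) = \left(-5\right) 14 = -70$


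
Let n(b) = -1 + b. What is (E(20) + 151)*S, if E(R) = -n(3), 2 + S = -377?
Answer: -56471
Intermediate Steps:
S = -379 (S = -2 - 377 = -379)
E(R) = -2 (E(R) = -(-1 + 3) = -1*2 = -2)
(E(20) + 151)*S = (-2 + 151)*(-379) = 149*(-379) = -56471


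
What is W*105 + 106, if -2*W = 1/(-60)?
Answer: 855/8 ≈ 106.88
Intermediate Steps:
W = 1/120 (W = -½/(-60) = -½*(-1/60) = 1/120 ≈ 0.0083333)
W*105 + 106 = (1/120)*105 + 106 = 7/8 + 106 = 855/8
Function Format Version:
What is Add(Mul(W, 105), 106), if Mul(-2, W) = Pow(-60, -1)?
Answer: Rational(855, 8) ≈ 106.88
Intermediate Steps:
W = Rational(1, 120) (W = Mul(Rational(-1, 2), Pow(-60, -1)) = Mul(Rational(-1, 2), Rational(-1, 60)) = Rational(1, 120) ≈ 0.0083333)
Add(Mul(W, 105), 106) = Add(Mul(Rational(1, 120), 105), 106) = Add(Rational(7, 8), 106) = Rational(855, 8)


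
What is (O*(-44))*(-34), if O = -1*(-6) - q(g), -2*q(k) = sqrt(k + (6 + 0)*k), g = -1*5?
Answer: 8976 + 748*I*sqrt(35) ≈ 8976.0 + 4425.2*I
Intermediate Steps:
g = -5
q(k) = -sqrt(7)*sqrt(k)/2 (q(k) = -sqrt(k + (6 + 0)*k)/2 = -sqrt(k + 6*k)/2 = -sqrt(7)*sqrt(k)/2)
O = 6 + I*sqrt(35)/2 (O = -1*(-6) - (-1)*sqrt(7)*sqrt(-5)/2 = 6 - (-1)*sqrt(7)*I*sqrt(5)/2 = 6 - (-1)*I*sqrt(35)/2 = 6 + I*sqrt(35)/2 ≈ 6.0 + 2.958*I)
(O*(-44))*(-34) = ((6 + I*sqrt(35)/2)*(-44))*(-34) = (-264 - 22*I*sqrt(35))*(-34) = 8976 + 748*I*sqrt(35)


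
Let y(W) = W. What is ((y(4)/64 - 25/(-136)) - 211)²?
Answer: 3286155625/73984 ≈ 44417.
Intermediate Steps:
((y(4)/64 - 25/(-136)) - 211)² = ((4/64 - 25/(-136)) - 211)² = ((4*(1/64) - 25*(-1/136)) - 211)² = ((1/16 + 25/136) - 211)² = (67/272 - 211)² = (-57325/272)² = 3286155625/73984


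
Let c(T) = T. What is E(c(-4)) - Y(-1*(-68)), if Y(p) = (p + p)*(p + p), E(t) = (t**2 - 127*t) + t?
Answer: -17976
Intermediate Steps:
E(t) = t**2 - 126*t
Y(p) = 4*p**2 (Y(p) = (2*p)*(2*p) = 4*p**2)
E(c(-4)) - Y(-1*(-68)) = -4*(-126 - 4) - 4*(-1*(-68))**2 = -4*(-130) - 4*68**2 = 520 - 4*4624 = 520 - 1*18496 = 520 - 18496 = -17976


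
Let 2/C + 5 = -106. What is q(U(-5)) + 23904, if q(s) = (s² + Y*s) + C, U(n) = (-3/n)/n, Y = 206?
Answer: 1656624799/69375 ≈ 23879.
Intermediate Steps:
C = -2/111 (C = 2/(-5 - 106) = 2/(-111) = 2*(-1/111) = -2/111 ≈ -0.018018)
U(n) = -3/n²
q(s) = -2/111 + s² + 206*s (q(s) = (s² + 206*s) - 2/111 = -2/111 + s² + 206*s)
q(U(-5)) + 23904 = (-2/111 + (-3/(-5)²)² + 206*(-3/(-5)²)) + 23904 = (-2/111 + (-3*1/25)² + 206*(-3*1/25)) + 23904 = (-2/111 + (-3/25)² + 206*(-3/25)) + 23904 = (-2/111 + 9/625 - 618/25) + 23904 = -1715201/69375 + 23904 = 1656624799/69375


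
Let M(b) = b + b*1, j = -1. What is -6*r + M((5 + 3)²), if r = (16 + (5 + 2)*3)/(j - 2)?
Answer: 202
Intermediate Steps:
M(b) = 2*b (M(b) = b + b = 2*b)
r = -37/3 (r = (16 + (5 + 2)*3)/(-1 - 2) = (16 + 7*3)/(-3) = (16 + 21)*(-⅓) = 37*(-⅓) = -37/3 ≈ -12.333)
-6*r + M((5 + 3)²) = -6*(-37/3) + 2*(5 + 3)² = 74 + 2*8² = 74 + 2*64 = 74 + 128 = 202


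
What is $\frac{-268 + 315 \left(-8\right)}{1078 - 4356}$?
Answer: $\frac{1394}{1639} \approx 0.85052$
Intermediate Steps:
$\frac{-268 + 315 \left(-8\right)}{1078 - 4356} = \frac{-268 - 2520}{-3278} = \left(-2788\right) \left(- \frac{1}{3278}\right) = \frac{1394}{1639}$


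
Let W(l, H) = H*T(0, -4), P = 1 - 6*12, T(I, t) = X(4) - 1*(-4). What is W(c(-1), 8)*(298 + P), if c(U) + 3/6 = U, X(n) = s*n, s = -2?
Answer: -7264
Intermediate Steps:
X(n) = -2*n
T(I, t) = -4 (T(I, t) = -2*4 - 1*(-4) = -8 + 4 = -4)
c(U) = -1/2 + U
P = -71 (P = 1 - 72 = -71)
W(l, H) = -4*H (W(l, H) = H*(-4) = -4*H)
W(c(-1), 8)*(298 + P) = (-4*8)*(298 - 71) = -32*227 = -7264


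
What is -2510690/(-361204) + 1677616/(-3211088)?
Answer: 233002653783/36245557186 ≈ 6.4284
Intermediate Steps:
-2510690/(-361204) + 1677616/(-3211088) = -2510690*(-1/361204) + 1677616*(-1/3211088) = 1255345/180602 - 104851/200693 = 233002653783/36245557186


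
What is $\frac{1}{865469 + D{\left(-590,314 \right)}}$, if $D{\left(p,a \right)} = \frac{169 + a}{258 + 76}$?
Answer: $\frac{334}{289067129} \approx 1.1554 \cdot 10^{-6}$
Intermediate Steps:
$D{\left(p,a \right)} = \frac{169}{334} + \frac{a}{334}$ ($D{\left(p,a \right)} = \frac{169 + a}{334} = \left(169 + a\right) \frac{1}{334} = \frac{169}{334} + \frac{a}{334}$)
$\frac{1}{865469 + D{\left(-590,314 \right)}} = \frac{1}{865469 + \left(\frac{169}{334} + \frac{1}{334} \cdot 314\right)} = \frac{1}{865469 + \left(\frac{169}{334} + \frac{157}{167}\right)} = \frac{1}{865469 + \frac{483}{334}} = \frac{1}{\frac{289067129}{334}} = \frac{334}{289067129}$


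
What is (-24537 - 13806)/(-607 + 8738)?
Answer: -38343/8131 ≈ -4.7157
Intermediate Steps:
(-24537 - 13806)/(-607 + 8738) = -38343/8131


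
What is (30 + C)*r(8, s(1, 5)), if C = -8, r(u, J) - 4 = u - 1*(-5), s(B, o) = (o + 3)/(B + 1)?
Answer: 374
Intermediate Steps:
s(B, o) = (3 + o)/(1 + B)
r(u, J) = 9 + u (r(u, J) = 4 + (u - 1*(-5)) = 4 + (u + 5) = 4 + (5 + u) = 9 + u)
(30 + C)*r(8, s(1, 5)) = (30 - 8)*(9 + 8) = 22*17 = 374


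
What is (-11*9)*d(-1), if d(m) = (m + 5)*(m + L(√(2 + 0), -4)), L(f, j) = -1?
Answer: 792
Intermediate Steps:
d(m) = (-1 + m)*(5 + m) (d(m) = (m + 5)*(m - 1) = (5 + m)*(-1 + m) = (-1 + m)*(5 + m))
(-11*9)*d(-1) = (-11*9)*(-5 + (-1)² + 4*(-1)) = -99*(-5 + 1 - 4) = -99*(-8) = 792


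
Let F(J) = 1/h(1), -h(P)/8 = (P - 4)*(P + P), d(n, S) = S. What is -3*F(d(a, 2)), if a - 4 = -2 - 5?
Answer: -1/16 ≈ -0.062500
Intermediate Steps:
a = -3 (a = 4 + (-2 - 5) = 4 - 7 = -3)
h(P) = -16*P*(-4 + P) (h(P) = -8*(P - 4)*(P + P) = -8*(-4 + P)*2*P = -16*P*(-4 + P))
F(J) = 1/48 (F(J) = 1/(16*1*(4 - 1*1)) = 1/(16*1*(4 - 1)) = 1/(16*1*3) = 1/48)
-3*F(d(a, 2)) = -3*1/48 = -1/16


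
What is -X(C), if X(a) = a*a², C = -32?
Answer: 32768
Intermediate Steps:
X(a) = a³
-X(C) = -1*(-32)³ = -1*(-32768) = 32768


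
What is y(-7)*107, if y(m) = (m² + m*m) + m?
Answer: 9737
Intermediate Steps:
y(m) = m + 2*m² (y(m) = (m² + m²) + m = 2*m² + m = m + 2*m²)
y(-7)*107 = -7*(1 + 2*(-7))*107 = -7*(1 - 14)*107 = -7*(-13)*107 = 91*107 = 9737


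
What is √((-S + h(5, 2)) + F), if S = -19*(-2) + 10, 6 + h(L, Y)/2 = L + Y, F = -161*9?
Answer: I*√1495 ≈ 38.665*I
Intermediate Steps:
F = -1449
h(L, Y) = -12 + 2*L + 2*Y (h(L, Y) = -12 + 2*(L + Y) = -12 + (2*L + 2*Y) = -12 + 2*L + 2*Y)
S = 48 (S = 38 + 10 = 48)
√((-S + h(5, 2)) + F) = √((-1*48 + (-12 + 2*5 + 2*2)) - 1449) = √((-48 + (-12 + 10 + 4)) - 1449) = √((-48 + 2) - 1449) = √(-46 - 1449) = √(-1495) = I*√1495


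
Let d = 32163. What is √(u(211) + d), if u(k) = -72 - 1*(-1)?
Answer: 2*√8023 ≈ 179.14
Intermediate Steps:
u(k) = -71 (u(k) = -72 + 1 = -71)
√(u(211) + d) = √(-71 + 32163) = √32092 = 2*√8023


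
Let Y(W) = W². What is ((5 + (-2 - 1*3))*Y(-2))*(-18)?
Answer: 0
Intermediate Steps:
((5 + (-2 - 1*3))*Y(-2))*(-18) = ((5 + (-2 - 1*3))*(-2)²)*(-18) = ((5 + (-2 - 3))*4)*(-18) = ((5 - 5)*4)*(-18) = (0*4)*(-18) = 0*(-18) = 0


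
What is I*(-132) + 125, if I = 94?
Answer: -12283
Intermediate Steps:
I*(-132) + 125 = 94*(-132) + 125 = -12408 + 125 = -12283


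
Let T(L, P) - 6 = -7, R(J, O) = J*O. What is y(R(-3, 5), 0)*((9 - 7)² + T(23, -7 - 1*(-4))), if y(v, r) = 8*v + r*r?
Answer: -360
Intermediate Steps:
T(L, P) = -1 (T(L, P) = 6 - 7 = -1)
y(v, r) = r² + 8*v (y(v, r) = 8*v + r² = r² + 8*v)
y(R(-3, 5), 0)*((9 - 7)² + T(23, -7 - 1*(-4))) = (0² + 8*(-3*5))*((9 - 7)² - 1) = (0 + 8*(-15))*(2² - 1) = (0 - 120)*(4 - 1) = -120*3 = -360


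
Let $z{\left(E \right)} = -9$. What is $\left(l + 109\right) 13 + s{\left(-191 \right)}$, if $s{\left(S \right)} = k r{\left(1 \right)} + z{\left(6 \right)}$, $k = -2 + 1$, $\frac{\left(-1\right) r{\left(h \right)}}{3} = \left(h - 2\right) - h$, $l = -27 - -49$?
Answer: $1688$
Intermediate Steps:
$l = 22$ ($l = -27 + 49 = 22$)
$r{\left(h \right)} = 6$ ($r{\left(h \right)} = - 3 \left(\left(h - 2\right) - h\right) = - 3 \left(\left(-2 + h\right) - h\right) = \left(-3\right) \left(-2\right) = 6$)
$k = -1$
$s{\left(S \right)} = -15$ ($s{\left(S \right)} = \left(-1\right) 6 - 9 = -6 - 9 = -15$)
$\left(l + 109\right) 13 + s{\left(-191 \right)} = \left(22 + 109\right) 13 - 15 = 131 \cdot 13 - 15 = 1703 - 15 = 1688$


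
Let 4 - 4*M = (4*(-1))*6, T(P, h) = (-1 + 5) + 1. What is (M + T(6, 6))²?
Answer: 144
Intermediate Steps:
T(P, h) = 5 (T(P, h) = 4 + 1 = 5)
M = 7 (M = 1 - 4*(-1)*6/4 = 1 - (-1)*6 = 1 - ¼*(-24) = 1 + 6 = 7)
(M + T(6, 6))² = (7 + 5)² = 12² = 144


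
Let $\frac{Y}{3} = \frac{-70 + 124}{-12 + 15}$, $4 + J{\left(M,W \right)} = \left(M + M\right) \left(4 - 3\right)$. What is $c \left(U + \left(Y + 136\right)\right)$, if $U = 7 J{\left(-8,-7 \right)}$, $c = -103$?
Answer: $-5150$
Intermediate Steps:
$J{\left(M,W \right)} = -4 + 2 M$ ($J{\left(M,W \right)} = -4 + \left(M + M\right) \left(4 - 3\right) = -4 + 2 M 1 = -4 + 2 M$)
$U = -140$ ($U = 7 \left(-4 + 2 \left(-8\right)\right) = 7 \left(-4 - 16\right) = 7 \left(-20\right) = -140$)
$Y = 54$ ($Y = 3 \frac{-70 + 124}{-12 + 15} = 3 \cdot \frac{54}{3} = 3 \cdot 54 \cdot \frac{1}{3} = 3 \cdot 18 = 54$)
$c \left(U + \left(Y + 136\right)\right) = - 103 \left(-140 + \left(54 + 136\right)\right) = - 103 \left(-140 + 190\right) = \left(-103\right) 50 = -5150$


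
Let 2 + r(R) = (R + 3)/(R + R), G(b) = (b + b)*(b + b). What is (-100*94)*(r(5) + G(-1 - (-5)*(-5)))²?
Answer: -68668201696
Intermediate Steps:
G(b) = 4*b² (G(b) = (2*b)*(2*b) = 4*b²)
r(R) = -2 + (3 + R)/(2*R) (r(R) = -2 + (R + 3)/(R + R) = -2 + (3 + R)/((2*R)) = -2 + (3 + R)*(1/(2*R)) = -2 + (3 + R)/(2*R))
(-100*94)*(r(5) + G(-1 - (-5)*(-5)))² = (-100*94)*((3/2)*(1 - 1*5)/5 + 4*(-1 - (-5)*(-5))²)² = -9400*((3/2)*(⅕)*(1 - 5) + 4*(-1 - 1*25)²)² = -9400*((3/2)*(⅕)*(-4) + 4*(-1 - 25)²)² = -9400*(-6/5 + 4*(-26)²)² = -9400*(-6/5 + 4*676)² = -9400*(-6/5 + 2704)² = -9400*(13514/5)² = -9400*182628196/25 = -68668201696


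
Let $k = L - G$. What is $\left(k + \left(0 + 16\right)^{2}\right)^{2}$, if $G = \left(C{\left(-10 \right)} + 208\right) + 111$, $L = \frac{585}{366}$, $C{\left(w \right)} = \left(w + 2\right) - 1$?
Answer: $\frac{40870449}{14884} \approx 2745.9$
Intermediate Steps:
$C{\left(w \right)} = 1 + w$ ($C{\left(w \right)} = \left(2 + w\right) - 1 = 1 + w$)
$L = \frac{195}{122}$ ($L = 585 \cdot \frac{1}{366} = \frac{195}{122} \approx 1.5984$)
$G = 310$ ($G = \left(\left(1 - 10\right) + 208\right) + 111 = \left(-9 + 208\right) + 111 = 199 + 111 = 310$)
$k = - \frac{37625}{122}$ ($k = \frac{195}{122} - 310 = - \frac{37625}{122} \approx -308.4$)
$\left(k + \left(0 + 16\right)^{2}\right)^{2} = \left(- \frac{37625}{122} + \left(0 + 16\right)^{2}\right)^{2} = \left(- \frac{37625}{122} + 16^{2}\right)^{2} = \left(- \frac{37625}{122} + 256\right)^{2} = \left(- \frac{6393}{122}\right)^{2} = \frac{40870449}{14884}$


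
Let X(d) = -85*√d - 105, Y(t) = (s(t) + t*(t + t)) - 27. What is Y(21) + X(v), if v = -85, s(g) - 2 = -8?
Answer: 744 - 85*I*√85 ≈ 744.0 - 783.66*I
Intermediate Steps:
s(g) = -6 (s(g) = 2 - 8 = -6)
Y(t) = -33 + 2*t² (Y(t) = (-6 + t*(t + t)) - 27 = (-6 + t*(2*t)) - 27 = (-6 + 2*t²) - 27 = -33 + 2*t²)
X(d) = -105 - 85*√d
Y(21) + X(v) = (-33 + 2*21²) + (-105 - 85*I*√85) = (-33 + 2*441) + (-105 - 85*I*√85) = (-33 + 882) + (-105 - 85*I*√85) = 849 + (-105 - 85*I*√85) = 744 - 85*I*√85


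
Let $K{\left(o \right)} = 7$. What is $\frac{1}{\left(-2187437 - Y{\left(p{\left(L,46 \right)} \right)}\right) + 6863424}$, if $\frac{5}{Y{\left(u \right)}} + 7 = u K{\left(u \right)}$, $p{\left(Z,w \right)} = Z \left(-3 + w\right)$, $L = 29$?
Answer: $\frac{8722}{40783958609} \approx 2.1386 \cdot 10^{-7}$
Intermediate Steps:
$Y{\left(u \right)} = \frac{5}{-7 + 7 u}$ ($Y{\left(u \right)} = \frac{5}{-7 + u 7} = \frac{5}{-7 + 7 u}$)
$\frac{1}{\left(-2187437 - Y{\left(p{\left(L,46 \right)} \right)}\right) + 6863424} = \frac{1}{\left(-2187437 - \frac{5}{7 \left(-1 + 29 \left(-3 + 46\right)\right)}\right) + 6863424} = \frac{1}{\left(-2187437 - \frac{5}{7 \left(-1 + 29 \cdot 43\right)}\right) + 6863424} = \frac{1}{\left(-2187437 - \frac{5}{7 \left(-1 + 1247\right)}\right) + 6863424} = \frac{1}{\left(-2187437 - \frac{5}{7 \cdot 1246}\right) + 6863424} = \frac{1}{\left(-2187437 - \frac{5}{7} \cdot \frac{1}{1246}\right) + 6863424} = \frac{1}{\left(-2187437 - \frac{5}{8722}\right) + 6863424} = \frac{1}{- \frac{19078825519}{8722} + 6863424} = \frac{1}{\frac{40783958609}{8722}} = \frac{8722}{40783958609}$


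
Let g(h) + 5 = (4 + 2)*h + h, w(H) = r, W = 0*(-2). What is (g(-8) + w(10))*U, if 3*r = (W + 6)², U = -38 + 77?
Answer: -1911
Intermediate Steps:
W = 0
U = 39
r = 12 (r = (0 + 6)²/3 = (⅓)*6² = (⅓)*36 = 12)
w(H) = 12
g(h) = -5 + 7*h (g(h) = -5 + ((4 + 2)*h + h) = -5 + (6*h + h) = -5 + 7*h)
(g(-8) + w(10))*U = ((-5 + 7*(-8)) + 12)*39 = ((-5 - 56) + 12)*39 = (-61 + 12)*39 = -49*39 = -1911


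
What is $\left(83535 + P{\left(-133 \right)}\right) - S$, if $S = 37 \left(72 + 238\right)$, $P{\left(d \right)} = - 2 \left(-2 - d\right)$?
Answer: $71803$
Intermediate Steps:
$P{\left(d \right)} = 4 + 2 d$
$S = 11470$ ($S = 37 \cdot 310 = 11470$)
$\left(83535 + P{\left(-133 \right)}\right) - S = \left(83535 + \left(4 + 2 \left(-133\right)\right)\right) - 11470 = \left(83535 + \left(4 - 266\right)\right) - 11470 = \left(83535 - 262\right) - 11470 = 83273 - 11470 = 71803$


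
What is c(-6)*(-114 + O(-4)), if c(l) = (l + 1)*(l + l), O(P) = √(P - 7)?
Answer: -6840 + 60*I*√11 ≈ -6840.0 + 199.0*I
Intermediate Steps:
O(P) = √(-7 + P)
c(l) = 2*l*(1 + l) (c(l) = (1 + l)*(2*l) = 2*l*(1 + l))
c(-6)*(-114 + O(-4)) = (2*(-6)*(1 - 6))*(-114 + √(-7 - 4)) = (2*(-6)*(-5))*(-114 + √(-11)) = 60*(-114 + I*√11) = -6840 + 60*I*√11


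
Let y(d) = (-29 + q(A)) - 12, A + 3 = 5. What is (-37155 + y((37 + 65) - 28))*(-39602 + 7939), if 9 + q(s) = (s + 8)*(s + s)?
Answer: 1176755395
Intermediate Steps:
A = 2 (A = -3 + 5 = 2)
q(s) = -9 + 2*s*(8 + s) (q(s) = -9 + (s + 8)*(s + s) = -9 + (8 + s)*(2*s) = -9 + 2*s*(8 + s))
y(d) = -10 (y(d) = (-29 + (-9 + 2*2**2 + 16*2)) - 12 = (-29 + (-9 + 2*4 + 32)) - 12 = (-29 + (-9 + 8 + 32)) - 12 = (-29 + 31) - 12 = 2 - 12 = -10)
(-37155 + y((37 + 65) - 28))*(-39602 + 7939) = (-37155 - 10)*(-39602 + 7939) = -37165*(-31663) = 1176755395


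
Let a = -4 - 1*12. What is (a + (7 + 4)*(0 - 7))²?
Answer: 8649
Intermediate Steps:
a = -16 (a = -4 - 12 = -16)
(a + (7 + 4)*(0 - 7))² = (-16 + (7 + 4)*(0 - 7))² = (-16 + 11*(-7))² = (-16 - 77)² = (-93)² = 8649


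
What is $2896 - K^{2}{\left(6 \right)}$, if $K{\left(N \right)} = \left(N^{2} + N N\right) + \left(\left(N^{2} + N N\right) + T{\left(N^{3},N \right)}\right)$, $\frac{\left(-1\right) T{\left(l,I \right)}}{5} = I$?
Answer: $-10100$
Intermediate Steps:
$T{\left(l,I \right)} = - 5 I$
$K{\left(N \right)} = - 5 N + 4 N^{2}$ ($K{\left(N \right)} = \left(N^{2} + N N\right) - \left(- N^{2} + 5 N - N N\right) = \left(N^{2} + N^{2}\right) - \left(- 2 N^{2} + 5 N\right) = 2 N^{2} + \left(2 N^{2} - 5 N\right) = 2 N^{2} + \left(- 5 N + 2 N^{2}\right) = - 5 N + 4 N^{2}$)
$2896 - K^{2}{\left(6 \right)} = 2896 - \left(6 \left(-5 + 4 \cdot 6\right)\right)^{2} = 2896 - \left(6 \left(-5 + 24\right)\right)^{2} = 2896 - \left(6 \cdot 19\right)^{2} = 2896 - 114^{2} = 2896 - 12996 = -10100$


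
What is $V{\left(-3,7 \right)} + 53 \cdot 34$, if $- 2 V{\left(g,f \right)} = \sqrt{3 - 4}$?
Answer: $1802 - \frac{i}{2} \approx 1802.0 - 0.5 i$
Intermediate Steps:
$V{\left(g,f \right)} = - \frac{i}{2}$ ($V{\left(g,f \right)} = - \frac{\sqrt{3 - 4}}{2} = - \frac{\sqrt{-1}}{2} = - \frac{i}{2}$)
$V{\left(-3,7 \right)} + 53 \cdot 34 = - \frac{i}{2} + 53 \cdot 34 = - \frac{i}{2} + 1802 = 1802 - \frac{i}{2}$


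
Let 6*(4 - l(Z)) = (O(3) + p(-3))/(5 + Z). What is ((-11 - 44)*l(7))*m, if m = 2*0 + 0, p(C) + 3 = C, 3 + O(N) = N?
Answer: 0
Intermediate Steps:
O(N) = -3 + N
p(C) = -3 + C
l(Z) = 4 + 1/(5 + Z) (l(Z) = 4 - ((-3 + 3) + (-3 - 3))/(6*(5 + Z)) = 4 - (0 - 6)/(6*(5 + Z)) = 4 - (-1)/(5 + Z) = 4 + 1/(5 + Z))
m = 0 (m = 0 + 0 = 0)
((-11 - 44)*l(7))*m = ((-11 - 44)*((21 + 4*7)/(5 + 7)))*0 = -55*(21 + 28)/12*0 = -55*49/12*0 = -2695/12*0 = 0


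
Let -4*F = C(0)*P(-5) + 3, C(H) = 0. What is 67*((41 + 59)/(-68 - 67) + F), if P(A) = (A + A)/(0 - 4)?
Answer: -10787/108 ≈ -99.880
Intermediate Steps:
P(A) = -A/2 (P(A) = (2*A)/(-4) = (2*A)*(-1/4) = -A/2)
F = -3/4 (F = -(0*(-1/2*(-5)) + 3)/4 = -(0*(5/2) + 3)/4 = -(0 + 3)/4 = -1/4*3 = -3/4 ≈ -0.75000)
67*((41 + 59)/(-68 - 67) + F) = 67*((41 + 59)/(-68 - 67) - 3/4) = 67*(100/(-135) - 3/4) = 67*(100*(-1/135) - 3/4) = 67*(-20/27 - 3/4) = 67*(-161/108) = -10787/108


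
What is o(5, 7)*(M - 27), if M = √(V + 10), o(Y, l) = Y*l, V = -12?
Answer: -945 + 35*I*√2 ≈ -945.0 + 49.497*I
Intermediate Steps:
M = I*√2 (M = √(-12 + 10) = √(-2) = I*√2 ≈ 1.4142*I)
o(5, 7)*(M - 27) = (5*7)*(I*√2 - 27) = 35*(-27 + I*√2) = -945 + 35*I*√2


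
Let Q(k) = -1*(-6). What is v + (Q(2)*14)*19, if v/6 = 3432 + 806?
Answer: 27024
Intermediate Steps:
Q(k) = 6
v = 25428 (v = 6*(3432 + 806) = 6*4238 = 25428)
v + (Q(2)*14)*19 = 25428 + (6*14)*19 = 25428 + 84*19 = 25428 + 1596 = 27024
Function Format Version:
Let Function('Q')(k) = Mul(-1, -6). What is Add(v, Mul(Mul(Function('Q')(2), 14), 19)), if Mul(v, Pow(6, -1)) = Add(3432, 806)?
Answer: 27024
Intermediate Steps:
Function('Q')(k) = 6
v = 25428 (v = Mul(6, Add(3432, 806)) = Mul(6, 4238) = 25428)
Add(v, Mul(Mul(Function('Q')(2), 14), 19)) = Add(25428, Mul(Mul(6, 14), 19)) = Add(25428, Mul(84, 19)) = Add(25428, 1596) = 27024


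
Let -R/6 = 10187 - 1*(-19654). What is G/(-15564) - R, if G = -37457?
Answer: 2786709401/15564 ≈ 1.7905e+5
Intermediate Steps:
R = -179046 (R = -6*(10187 - 1*(-19654)) = -6*(10187 + 19654) = -6*29841 = -179046)
G/(-15564) - R = -37457/(-15564) - 1*(-179046) = -37457*(-1/15564) + 179046 = 37457/15564 + 179046 = 2786709401/15564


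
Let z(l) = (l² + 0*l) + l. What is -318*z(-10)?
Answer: -28620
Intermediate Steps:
z(l) = l + l² (z(l) = (l² + 0) + l = l² + l = l + l²)
-318*z(-10) = -(-3180)*(1 - 10) = -(-3180)*(-9) = -318*90 = -28620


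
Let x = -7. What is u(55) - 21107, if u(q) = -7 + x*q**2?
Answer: -42289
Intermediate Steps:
u(q) = -7 - 7*q**2
u(55) - 21107 = (-7 - 7*55**2) - 21107 = (-7 - 7*3025) - 21107 = (-7 - 21175) - 21107 = -21182 - 21107 = -42289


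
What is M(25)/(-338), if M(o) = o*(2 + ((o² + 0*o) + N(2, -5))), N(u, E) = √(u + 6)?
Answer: -15675/338 - 25*√2/169 ≈ -46.585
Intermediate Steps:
N(u, E) = √(6 + u)
M(o) = o*(2 + o² + 2*√2) (M(o) = o*(2 + ((o² + 0*o) + √(6 + 2))) = o*(2 + ((o² + 0) + √8)) = o*(2 + (o² + 2*√2)) = o*(2 + o² + 2*√2))
M(25)/(-338) = (25*(2 + 25² + 2*√2))/(-338) = (25*(2 + 625 + 2*√2))*(-1/338) = (25*(627 + 2*√2))*(-1/338) = (15675 + 50*√2)*(-1/338) = -15675/338 - 25*√2/169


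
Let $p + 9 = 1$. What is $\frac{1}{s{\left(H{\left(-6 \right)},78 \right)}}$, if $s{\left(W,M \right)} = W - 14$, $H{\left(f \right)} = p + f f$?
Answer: $\frac{1}{14} \approx 0.071429$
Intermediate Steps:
$p = -8$ ($p = -9 + 1 = -8$)
$H{\left(f \right)} = -8 + f^{2}$ ($H{\left(f \right)} = -8 + f f = -8 + f^{2}$)
$s{\left(W,M \right)} = -14 + W$
$\frac{1}{s{\left(H{\left(-6 \right)},78 \right)}} = \frac{1}{-14 - \left(8 - \left(-6\right)^{2}\right)} = \frac{1}{-14 + \left(-8 + 36\right)} = \frac{1}{-14 + 28} = \frac{1}{14}$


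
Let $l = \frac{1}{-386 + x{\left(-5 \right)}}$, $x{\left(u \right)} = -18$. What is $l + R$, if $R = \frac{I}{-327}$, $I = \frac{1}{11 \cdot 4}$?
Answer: $- \frac{1849}{726594} \approx -0.0025447$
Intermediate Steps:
$l = - \frac{1}{404}$ ($l = \frac{1}{-386 - 18} = \frac{1}{-404} = - \frac{1}{404} \approx -0.0024752$)
$I = \frac{1}{44} \approx 0.022727$
$R = - \frac{1}{14388}$ ($R = \frac{1}{44 \left(-327\right)} = \frac{1}{44} \left(- \frac{1}{327}\right) = - \frac{1}{14388} \approx -6.9502 \cdot 10^{-5}$)
$l + R = - \frac{1}{404} - \frac{1}{14388} = - \frac{1849}{726594}$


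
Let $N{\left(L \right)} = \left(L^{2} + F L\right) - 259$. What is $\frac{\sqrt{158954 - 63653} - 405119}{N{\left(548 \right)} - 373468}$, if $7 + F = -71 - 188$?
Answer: $\frac{405119}{219191} - \frac{3 \sqrt{10589}}{219191} \approx 1.8468$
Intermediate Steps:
$F = -266$ ($F = -7 - 259 = -266$)
$N{\left(L \right)} = -259 + L^{2} - 266 L$ ($N{\left(L \right)} = \left(L^{2} - 266 L\right) - 259 = -259 + L^{2} - 266 L$)
$\frac{\sqrt{158954 - 63653} - 405119}{N{\left(548 \right)} - 373468} = \frac{\sqrt{158954 - 63653} - 405119}{\left(-259 + 548^{2} - 145768\right) - 373468} = \frac{\sqrt{95301} - 405119}{\left(-259 + 300304 - 145768\right) - 373468} = \frac{3 \sqrt{10589} - 405119}{154277 - 373468} = \frac{-405119 + 3 \sqrt{10589}}{-219191} = \left(-405119 + 3 \sqrt{10589}\right) \left(- \frac{1}{219191}\right) = \frac{405119}{219191} - \frac{3 \sqrt{10589}}{219191}$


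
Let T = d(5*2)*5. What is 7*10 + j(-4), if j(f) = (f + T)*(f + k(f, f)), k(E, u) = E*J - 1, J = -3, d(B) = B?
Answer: 392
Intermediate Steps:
T = 50 (T = (5*2)*5 = 10*5 = 50)
k(E, u) = -1 - 3*E (k(E, u) = E*(-3) - 1 = -3*E - 1 = -1 - 3*E)
j(f) = (-1 - 2*f)*(50 + f) (j(f) = (f + 50)*(f + (-1 - 3*f)) = (50 + f)*(-1 - 2*f) = (-1 - 2*f)*(50 + f))
7*10 + j(-4) = 7*10 + (-50 - 101*(-4) - 2*(-4)**2) = 70 + (-50 + 404 - 2*16) = 70 + (-50 + 404 - 32) = 70 + 322 = 392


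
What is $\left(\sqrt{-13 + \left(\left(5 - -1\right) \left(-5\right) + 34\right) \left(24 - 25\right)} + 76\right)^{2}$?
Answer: $\left(76 + i \sqrt{17}\right)^{2} \approx 5759.0 + 626.71 i$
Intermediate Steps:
$\left(\sqrt{-13 + \left(\left(5 - -1\right) \left(-5\right) + 34\right) \left(24 - 25\right)} + 76\right)^{2} = \left(\sqrt{-13 + \left(\left(5 + 1\right) \left(-5\right) + 34\right) \left(-1\right)} + 76\right)^{2} = \left(\sqrt{-13 + \left(6 \left(-5\right) + 34\right) \left(-1\right)} + 76\right)^{2} = \left(\sqrt{-13 + \left(-30 + 34\right) \left(-1\right)} + 76\right)^{2} = \left(\sqrt{-13 + 4 \left(-1\right)} + 76\right)^{2} = \left(\sqrt{-13 - 4} + 76\right)^{2} = \left(\sqrt{-17} + 76\right)^{2} = \left(i \sqrt{17} + 76\right)^{2} = \left(76 + i \sqrt{17}\right)^{2}$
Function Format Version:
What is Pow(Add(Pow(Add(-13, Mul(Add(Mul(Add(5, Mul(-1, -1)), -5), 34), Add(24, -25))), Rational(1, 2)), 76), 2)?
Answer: Pow(Add(76, Mul(I, Pow(17, Rational(1, 2)))), 2) ≈ Add(5759.0, Mul(626.71, I))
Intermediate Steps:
Pow(Add(Pow(Add(-13, Mul(Add(Mul(Add(5, Mul(-1, -1)), -5), 34), Add(24, -25))), Rational(1, 2)), 76), 2) = Pow(Add(Pow(Add(-13, Mul(Add(Mul(Add(5, 1), -5), 34), -1)), Rational(1, 2)), 76), 2) = Pow(Add(Pow(Add(-13, Mul(Add(Mul(6, -5), 34), -1)), Rational(1, 2)), 76), 2) = Pow(Add(Pow(Add(-13, Mul(Add(-30, 34), -1)), Rational(1, 2)), 76), 2) = Pow(Add(Pow(Add(-13, Mul(4, -1)), Rational(1, 2)), 76), 2) = Pow(Add(Pow(Add(-13, -4), Rational(1, 2)), 76), 2) = Pow(Add(Pow(-17, Rational(1, 2)), 76), 2) = Pow(Add(Mul(I, Pow(17, Rational(1, 2))), 76), 2) = Pow(Add(76, Mul(I, Pow(17, Rational(1, 2)))), 2)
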